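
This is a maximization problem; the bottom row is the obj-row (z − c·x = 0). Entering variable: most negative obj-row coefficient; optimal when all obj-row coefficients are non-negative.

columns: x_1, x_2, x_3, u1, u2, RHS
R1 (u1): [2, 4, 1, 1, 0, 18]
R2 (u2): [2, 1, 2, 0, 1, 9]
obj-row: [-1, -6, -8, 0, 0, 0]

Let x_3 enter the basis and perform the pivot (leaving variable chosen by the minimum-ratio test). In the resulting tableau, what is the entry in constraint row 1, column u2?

-1/2

Ratio test on column x_3 — row 1: 18/1 = 18; row 2: 9/2 = 9/2. Minimum is 9/2 at row 2 (u2 leaves); pivot element 2.
Divide row 2 by 2; eliminate column x_3 from the other rows.
Row 1 update in column u2: 0 − 1·(1/2) = -1/2.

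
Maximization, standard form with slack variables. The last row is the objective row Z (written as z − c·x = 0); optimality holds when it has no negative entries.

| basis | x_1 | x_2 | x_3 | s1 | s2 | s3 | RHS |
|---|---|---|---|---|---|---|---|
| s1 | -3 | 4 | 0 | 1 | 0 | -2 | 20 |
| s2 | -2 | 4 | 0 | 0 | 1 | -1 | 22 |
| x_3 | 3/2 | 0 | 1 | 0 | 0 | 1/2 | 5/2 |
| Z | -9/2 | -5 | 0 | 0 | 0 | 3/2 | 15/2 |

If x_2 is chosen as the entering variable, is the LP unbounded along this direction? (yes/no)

Column x_2 has positive entries in row(s) 1, 2, so the ratio test bounds it — not unbounded.

no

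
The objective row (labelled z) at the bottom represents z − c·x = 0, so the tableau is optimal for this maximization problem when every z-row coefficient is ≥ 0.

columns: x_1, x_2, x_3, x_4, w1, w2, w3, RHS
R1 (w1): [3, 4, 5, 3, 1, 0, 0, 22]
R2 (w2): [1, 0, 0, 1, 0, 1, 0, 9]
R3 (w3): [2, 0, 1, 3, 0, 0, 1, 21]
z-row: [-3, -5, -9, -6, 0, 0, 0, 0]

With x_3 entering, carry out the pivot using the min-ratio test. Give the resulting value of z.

198/5

Ratio test on column x_3 — row 1: 22/5 = 22/5; row 2: entry 0 ≤ 0; row 3: 21/1 = 21. Minimum is 22/5 at row 1 (w1 leaves); pivot element 5.
Pivot on row 1; the z-row RHS becomes 0 − (-9)·(22/5) = 198/5.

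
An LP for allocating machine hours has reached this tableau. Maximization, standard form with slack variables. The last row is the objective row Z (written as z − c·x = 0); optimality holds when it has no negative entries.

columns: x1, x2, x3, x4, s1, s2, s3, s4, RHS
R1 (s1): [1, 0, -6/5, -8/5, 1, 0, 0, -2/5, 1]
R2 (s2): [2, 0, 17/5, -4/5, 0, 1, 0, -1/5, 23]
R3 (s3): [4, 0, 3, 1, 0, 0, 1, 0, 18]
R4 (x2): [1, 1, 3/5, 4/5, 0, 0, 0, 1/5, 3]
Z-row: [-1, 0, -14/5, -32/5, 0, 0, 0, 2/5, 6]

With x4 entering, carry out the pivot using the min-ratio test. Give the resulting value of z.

30

Ratio test on column x4 — row 1: entry -8/5 ≤ 0; row 2: entry -4/5 ≤ 0; row 3: 18/1 = 18; row 4: 3/(4/5) = 15/4. Minimum is 15/4 at row 4 (x2 leaves); pivot element 4/5.
Pivot on row 4; the Z-row RHS becomes 6 − (-32/5)·(15/4) = 30.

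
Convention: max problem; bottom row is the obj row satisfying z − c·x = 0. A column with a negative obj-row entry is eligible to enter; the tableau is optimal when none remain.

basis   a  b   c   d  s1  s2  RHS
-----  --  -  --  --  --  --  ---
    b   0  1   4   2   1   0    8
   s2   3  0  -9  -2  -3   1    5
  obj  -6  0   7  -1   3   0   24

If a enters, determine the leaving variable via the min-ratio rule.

s2

Column a entries and ratios — b: 0 ≤ 0, skip; s2: 5/3 = 5/3.
Smallest ratio is 5/3 in the row of s2, so s2 leaves.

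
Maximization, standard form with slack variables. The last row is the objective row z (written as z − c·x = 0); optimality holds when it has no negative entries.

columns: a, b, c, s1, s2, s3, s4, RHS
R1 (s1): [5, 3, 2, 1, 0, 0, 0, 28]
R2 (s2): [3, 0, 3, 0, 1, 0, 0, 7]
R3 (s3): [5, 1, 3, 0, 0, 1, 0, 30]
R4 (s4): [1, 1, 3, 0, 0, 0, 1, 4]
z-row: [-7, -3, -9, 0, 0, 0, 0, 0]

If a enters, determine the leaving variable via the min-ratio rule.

Column a entries and ratios — s1: 28/5 = 28/5; s2: 7/3 = 7/3; s3: 30/5 = 6; s4: 4/1 = 4.
Smallest ratio is 7/3 in the row of s2, so s2 leaves.

s2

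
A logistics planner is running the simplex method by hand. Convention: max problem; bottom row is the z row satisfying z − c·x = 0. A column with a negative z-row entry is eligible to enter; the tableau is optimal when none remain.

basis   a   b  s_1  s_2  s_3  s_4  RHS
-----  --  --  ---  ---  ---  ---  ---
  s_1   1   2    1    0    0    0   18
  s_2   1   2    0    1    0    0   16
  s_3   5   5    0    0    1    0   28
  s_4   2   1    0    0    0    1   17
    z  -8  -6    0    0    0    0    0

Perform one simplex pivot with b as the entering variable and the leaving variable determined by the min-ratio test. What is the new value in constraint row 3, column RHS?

Ratio test on column b — row 1: 18/2 = 9; row 2: 16/2 = 8; row 3: 28/5 = 28/5; row 4: 17/1 = 17. Minimum is 28/5 at row 3 (s_3 leaves); pivot element 5.
Divide row 3 by 5; eliminate column b from the other rows.
In the new row 3, the RHS entry is the old entry divided by the pivot: 28/5 = 28/5.

28/5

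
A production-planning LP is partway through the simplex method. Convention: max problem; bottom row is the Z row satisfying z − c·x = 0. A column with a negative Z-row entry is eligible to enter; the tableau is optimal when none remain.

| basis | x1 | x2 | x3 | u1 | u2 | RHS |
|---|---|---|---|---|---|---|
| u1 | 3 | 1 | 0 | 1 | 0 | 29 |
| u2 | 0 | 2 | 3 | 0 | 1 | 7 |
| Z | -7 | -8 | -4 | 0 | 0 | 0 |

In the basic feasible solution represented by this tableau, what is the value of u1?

u1 is basic (row 1); its value is the RHS of that row, 29.

29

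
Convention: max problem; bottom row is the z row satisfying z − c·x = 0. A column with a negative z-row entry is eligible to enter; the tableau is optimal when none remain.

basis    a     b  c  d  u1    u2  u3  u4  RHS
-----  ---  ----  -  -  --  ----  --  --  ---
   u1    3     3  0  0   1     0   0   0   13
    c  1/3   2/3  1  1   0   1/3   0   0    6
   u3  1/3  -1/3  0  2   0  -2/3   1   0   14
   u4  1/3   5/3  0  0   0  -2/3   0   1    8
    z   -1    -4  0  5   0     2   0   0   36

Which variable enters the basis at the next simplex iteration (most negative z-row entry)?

Negative z-row entries: a: -1, b: -4.
The most negative is -4 in column b, so b enters.

b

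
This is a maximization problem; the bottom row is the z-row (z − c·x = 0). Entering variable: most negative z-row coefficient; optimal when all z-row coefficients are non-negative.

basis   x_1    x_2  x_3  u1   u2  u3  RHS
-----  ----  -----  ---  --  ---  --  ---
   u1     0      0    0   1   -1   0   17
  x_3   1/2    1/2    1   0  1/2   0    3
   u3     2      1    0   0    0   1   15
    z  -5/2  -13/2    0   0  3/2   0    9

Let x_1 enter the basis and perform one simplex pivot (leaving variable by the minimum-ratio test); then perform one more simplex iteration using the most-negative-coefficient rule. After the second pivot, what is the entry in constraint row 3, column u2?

-1

Ratio test on column x_1 — row 1: entry 0 ≤ 0; row 2: 3/(1/2) = 6; row 3: 15/2 = 15/2. Minimum is 6 at row 2 (x_3 leaves); pivot element 1/2.
Divide row 2 by 1/2; eliminate column x_1 from the other rows.
Second iteration: most negative z-row entry is -4 in column x_2, so x_2 enters.
Ratio test on column x_2 — row 1: entry 0 ≤ 0; row 2: 6/1 = 6; row 3: entry -1 ≤ 0. Minimum is 6 at row 2 (x_1 leaves); pivot element 1.
Divide row 2 by 1; eliminate column x_2 from the other rows.
After both pivots, the entry at constraint row 3, column u2 is -1.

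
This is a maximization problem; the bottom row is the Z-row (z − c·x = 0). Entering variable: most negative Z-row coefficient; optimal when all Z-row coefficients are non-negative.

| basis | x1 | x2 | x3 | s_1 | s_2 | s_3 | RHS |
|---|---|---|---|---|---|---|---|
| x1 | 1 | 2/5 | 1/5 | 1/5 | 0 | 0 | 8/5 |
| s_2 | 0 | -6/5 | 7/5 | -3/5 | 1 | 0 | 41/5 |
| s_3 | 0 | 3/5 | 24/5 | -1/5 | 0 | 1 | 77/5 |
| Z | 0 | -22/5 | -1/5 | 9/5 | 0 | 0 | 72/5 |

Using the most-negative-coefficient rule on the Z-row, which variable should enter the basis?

Negative Z-row entries: x2: -22/5, x3: -1/5.
The most negative is -22/5 in column x2, so x2 enters.

x2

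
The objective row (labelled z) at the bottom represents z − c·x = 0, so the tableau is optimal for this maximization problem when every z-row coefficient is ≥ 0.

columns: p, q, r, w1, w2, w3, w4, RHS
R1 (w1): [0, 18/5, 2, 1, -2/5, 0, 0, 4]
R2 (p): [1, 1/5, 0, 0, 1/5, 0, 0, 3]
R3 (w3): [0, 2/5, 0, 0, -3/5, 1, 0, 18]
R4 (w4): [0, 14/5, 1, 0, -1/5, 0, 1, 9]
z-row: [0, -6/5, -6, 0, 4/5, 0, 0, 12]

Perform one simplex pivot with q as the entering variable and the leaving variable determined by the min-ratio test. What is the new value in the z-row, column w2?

Ratio test on column q — row 1: 4/(18/5) = 10/9; row 2: 3/(1/5) = 15; row 3: 18/(2/5) = 45; row 4: 9/(14/5) = 45/14. Minimum is 10/9 at row 1 (w1 leaves); pivot element 18/5.
Divide row 1 by 18/5; eliminate column q from the other rows.
z-row update in column w2: 4/5 − (-6/5)·(-1/9) = 2/3.

2/3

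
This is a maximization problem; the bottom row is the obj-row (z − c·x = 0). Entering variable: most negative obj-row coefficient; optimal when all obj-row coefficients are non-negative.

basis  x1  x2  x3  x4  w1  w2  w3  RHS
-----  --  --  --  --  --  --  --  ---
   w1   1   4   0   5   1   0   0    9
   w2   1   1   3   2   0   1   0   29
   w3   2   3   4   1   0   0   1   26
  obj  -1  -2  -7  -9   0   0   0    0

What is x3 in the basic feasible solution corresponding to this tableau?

0

x3 is not in the basis, so in the current basic feasible solution x3 = 0.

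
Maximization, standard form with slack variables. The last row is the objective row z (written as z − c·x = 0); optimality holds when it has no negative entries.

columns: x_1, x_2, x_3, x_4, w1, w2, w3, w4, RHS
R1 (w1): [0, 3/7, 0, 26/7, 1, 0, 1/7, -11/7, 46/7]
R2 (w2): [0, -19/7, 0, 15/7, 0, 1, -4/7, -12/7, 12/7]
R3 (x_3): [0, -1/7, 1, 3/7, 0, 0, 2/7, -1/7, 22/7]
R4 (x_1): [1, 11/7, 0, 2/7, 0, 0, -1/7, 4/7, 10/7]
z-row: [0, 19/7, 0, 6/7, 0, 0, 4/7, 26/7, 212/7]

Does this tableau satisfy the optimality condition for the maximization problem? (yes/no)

Every z-row coefficient is ≥ 0, so the tableau is optimal.

yes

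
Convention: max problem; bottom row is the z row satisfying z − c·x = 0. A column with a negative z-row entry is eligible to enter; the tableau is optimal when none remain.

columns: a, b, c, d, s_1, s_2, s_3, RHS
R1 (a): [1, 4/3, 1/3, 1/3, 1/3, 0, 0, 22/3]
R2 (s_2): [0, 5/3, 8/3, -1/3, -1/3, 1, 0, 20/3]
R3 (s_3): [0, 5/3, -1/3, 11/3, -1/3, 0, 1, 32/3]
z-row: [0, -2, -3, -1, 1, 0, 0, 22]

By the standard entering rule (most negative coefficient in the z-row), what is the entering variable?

Negative z-row entries: b: -2, c: -3, d: -1.
The most negative is -3 in column c, so c enters.

c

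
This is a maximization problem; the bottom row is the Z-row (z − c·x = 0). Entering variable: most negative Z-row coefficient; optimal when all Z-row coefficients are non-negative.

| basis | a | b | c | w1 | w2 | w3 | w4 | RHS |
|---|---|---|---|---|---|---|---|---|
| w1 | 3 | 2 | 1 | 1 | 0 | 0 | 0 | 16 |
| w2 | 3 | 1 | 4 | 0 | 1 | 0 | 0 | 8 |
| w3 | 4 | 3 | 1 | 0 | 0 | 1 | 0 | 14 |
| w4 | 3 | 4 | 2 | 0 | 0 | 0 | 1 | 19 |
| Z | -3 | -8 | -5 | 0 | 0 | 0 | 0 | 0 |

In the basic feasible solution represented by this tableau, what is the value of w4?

w4 is basic (row 4); its value is the RHS of that row, 19.

19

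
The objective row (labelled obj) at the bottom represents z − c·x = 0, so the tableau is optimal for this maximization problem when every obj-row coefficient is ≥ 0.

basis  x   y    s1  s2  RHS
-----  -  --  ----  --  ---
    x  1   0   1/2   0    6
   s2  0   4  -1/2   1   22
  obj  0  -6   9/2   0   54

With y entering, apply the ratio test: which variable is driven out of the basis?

s2

Column y entries and ratios — x: 0 ≤ 0, skip; s2: 22/4 = 11/2.
Smallest ratio is 11/2 in the row of s2, so s2 leaves.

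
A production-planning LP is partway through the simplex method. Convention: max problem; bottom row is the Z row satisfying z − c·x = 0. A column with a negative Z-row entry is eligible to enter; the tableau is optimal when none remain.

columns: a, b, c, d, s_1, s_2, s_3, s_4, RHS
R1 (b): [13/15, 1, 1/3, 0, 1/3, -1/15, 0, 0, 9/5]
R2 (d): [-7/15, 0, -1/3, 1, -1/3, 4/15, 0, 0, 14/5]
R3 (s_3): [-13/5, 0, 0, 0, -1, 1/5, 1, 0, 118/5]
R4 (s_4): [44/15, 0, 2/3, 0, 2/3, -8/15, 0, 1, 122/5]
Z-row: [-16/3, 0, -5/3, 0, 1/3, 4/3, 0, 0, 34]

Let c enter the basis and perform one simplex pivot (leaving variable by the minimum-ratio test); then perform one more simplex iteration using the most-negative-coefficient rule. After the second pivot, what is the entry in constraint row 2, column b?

Ratio test on column c — row 1: (9/5)/(1/3) = 27/5; row 2: entry -1/3 ≤ 0; row 3: entry 0 ≤ 0; row 4: (122/5)/(2/3) = 183/5. Minimum is 27/5 at row 1 (b leaves); pivot element 1/3.
Divide row 1 by 1/3; eliminate column c from the other rows.
Second iteration: most negative Z-row entry is -1 in column a, so a enters.
Ratio test on column a — row 1: (27/5)/(13/5) = 27/13; row 2: (23/5)/(2/5) = 23/2; row 3: entry -13/5 ≤ 0; row 4: (104/5)/(6/5) = 52/3. Minimum is 27/13 at row 1 (c leaves); pivot element 13/5.
Divide row 1 by 13/5; eliminate column a from the other rows.
After both pivots, the entry at constraint row 2, column b is 7/13.

7/13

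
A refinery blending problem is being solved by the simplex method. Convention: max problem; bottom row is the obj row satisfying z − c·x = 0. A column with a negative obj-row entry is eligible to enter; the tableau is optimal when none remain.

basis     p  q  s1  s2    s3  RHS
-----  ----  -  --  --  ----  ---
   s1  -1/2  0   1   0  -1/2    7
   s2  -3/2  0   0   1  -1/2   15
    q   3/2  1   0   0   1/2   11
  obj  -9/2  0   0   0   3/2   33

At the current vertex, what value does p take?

0

p is not in the basis, so in the current basic feasible solution p = 0.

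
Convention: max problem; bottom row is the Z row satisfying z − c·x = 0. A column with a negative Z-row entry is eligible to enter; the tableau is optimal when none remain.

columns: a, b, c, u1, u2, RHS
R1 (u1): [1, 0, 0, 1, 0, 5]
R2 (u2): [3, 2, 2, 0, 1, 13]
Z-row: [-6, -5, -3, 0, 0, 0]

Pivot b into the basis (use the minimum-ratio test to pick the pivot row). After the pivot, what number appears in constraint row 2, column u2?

Ratio test on column b — row 1: entry 0 ≤ 0; row 2: 13/2 = 13/2. Minimum is 13/2 at row 2 (u2 leaves); pivot element 2.
Divide row 2 by 2; eliminate column b from the other rows.
In the new row 2, the u2 entry is the old entry divided by the pivot: 1/2 = 1/2.

1/2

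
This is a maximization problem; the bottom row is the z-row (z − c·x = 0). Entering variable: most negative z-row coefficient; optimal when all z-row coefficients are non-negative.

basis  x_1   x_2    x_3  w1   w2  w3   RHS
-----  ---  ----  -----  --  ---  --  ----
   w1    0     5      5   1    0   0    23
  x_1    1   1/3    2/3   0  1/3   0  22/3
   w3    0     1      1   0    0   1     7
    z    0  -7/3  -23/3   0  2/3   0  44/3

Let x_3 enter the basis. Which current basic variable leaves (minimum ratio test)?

Column x_3 entries and ratios — w1: 23/5 = 23/5; x_1: (22/3)/(2/3) = 11; w3: 7/1 = 7.
Smallest ratio is 23/5 in the row of w1, so w1 leaves.

w1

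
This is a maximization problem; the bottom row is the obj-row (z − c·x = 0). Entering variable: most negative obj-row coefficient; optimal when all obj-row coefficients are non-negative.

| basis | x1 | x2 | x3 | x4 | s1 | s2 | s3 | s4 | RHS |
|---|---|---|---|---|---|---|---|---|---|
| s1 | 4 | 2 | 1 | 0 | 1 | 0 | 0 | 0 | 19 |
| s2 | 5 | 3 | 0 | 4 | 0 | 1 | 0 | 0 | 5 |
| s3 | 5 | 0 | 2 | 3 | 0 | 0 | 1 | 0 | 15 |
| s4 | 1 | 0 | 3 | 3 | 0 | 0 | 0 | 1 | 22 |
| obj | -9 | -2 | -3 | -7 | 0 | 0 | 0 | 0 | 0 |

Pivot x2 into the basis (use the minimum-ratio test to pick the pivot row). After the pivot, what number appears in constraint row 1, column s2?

Ratio test on column x2 — row 1: 19/2 = 19/2; row 2: 5/3 = 5/3; row 3: entry 0 ≤ 0; row 4: entry 0 ≤ 0. Minimum is 5/3 at row 2 (s2 leaves); pivot element 3.
Divide row 2 by 3; eliminate column x2 from the other rows.
Row 1 update in column s2: 0 − 2·(1/3) = -2/3.

-2/3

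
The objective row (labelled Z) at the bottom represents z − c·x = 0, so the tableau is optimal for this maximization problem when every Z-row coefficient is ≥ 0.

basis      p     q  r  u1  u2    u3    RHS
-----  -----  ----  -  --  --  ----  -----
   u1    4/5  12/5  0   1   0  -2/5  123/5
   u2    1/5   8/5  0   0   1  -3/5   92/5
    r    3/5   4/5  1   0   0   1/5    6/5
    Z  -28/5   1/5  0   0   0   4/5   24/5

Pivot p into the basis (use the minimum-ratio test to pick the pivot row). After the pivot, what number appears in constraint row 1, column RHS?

Ratio test on column p — row 1: (123/5)/(4/5) = 123/4; row 2: (92/5)/(1/5) = 92; row 3: (6/5)/(3/5) = 2. Minimum is 2 at row 3 (r leaves); pivot element 3/5.
Divide row 3 by 3/5; eliminate column p from the other rows.
Row 1 update in column RHS: 123/5 − (4/5)·2 = 23.

23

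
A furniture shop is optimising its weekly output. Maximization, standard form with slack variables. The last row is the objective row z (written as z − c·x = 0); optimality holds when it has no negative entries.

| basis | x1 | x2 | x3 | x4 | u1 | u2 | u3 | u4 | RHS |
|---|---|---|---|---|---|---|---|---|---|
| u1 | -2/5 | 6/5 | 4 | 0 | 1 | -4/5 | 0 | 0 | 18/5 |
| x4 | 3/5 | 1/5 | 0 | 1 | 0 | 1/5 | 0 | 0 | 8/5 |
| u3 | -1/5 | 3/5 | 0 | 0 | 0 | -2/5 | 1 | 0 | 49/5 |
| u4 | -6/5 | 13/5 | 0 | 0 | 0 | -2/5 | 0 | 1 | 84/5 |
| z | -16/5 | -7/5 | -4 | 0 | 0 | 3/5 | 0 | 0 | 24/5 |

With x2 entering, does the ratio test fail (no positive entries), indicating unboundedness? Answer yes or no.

Column x2 has positive entries in row(s) 1, 2, 3, 4, so the ratio test bounds it — not unbounded.

no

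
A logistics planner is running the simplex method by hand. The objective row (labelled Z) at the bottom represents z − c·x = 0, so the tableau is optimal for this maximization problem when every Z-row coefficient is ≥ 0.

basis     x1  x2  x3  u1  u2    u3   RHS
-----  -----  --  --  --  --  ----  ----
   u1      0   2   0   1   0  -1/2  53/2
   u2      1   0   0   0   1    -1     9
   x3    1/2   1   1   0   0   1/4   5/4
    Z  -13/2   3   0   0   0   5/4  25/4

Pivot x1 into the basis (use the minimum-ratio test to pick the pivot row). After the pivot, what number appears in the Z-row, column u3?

9/2

Ratio test on column x1 — row 1: entry 0 ≤ 0; row 2: 9/1 = 9; row 3: (5/4)/(1/2) = 5/2. Minimum is 5/2 at row 3 (x3 leaves); pivot element 1/2.
Divide row 3 by 1/2; eliminate column x1 from the other rows.
Z-row update in column u3: 5/4 − (-13/2)·(1/2) = 9/2.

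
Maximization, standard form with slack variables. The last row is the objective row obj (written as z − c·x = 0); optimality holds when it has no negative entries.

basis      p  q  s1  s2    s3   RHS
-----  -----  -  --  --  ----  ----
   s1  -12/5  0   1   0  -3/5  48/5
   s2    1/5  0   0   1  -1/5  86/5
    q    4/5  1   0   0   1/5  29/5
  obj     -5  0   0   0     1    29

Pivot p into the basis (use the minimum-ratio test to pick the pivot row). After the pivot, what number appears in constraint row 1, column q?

Ratio test on column p — row 1: entry -12/5 ≤ 0; row 2: (86/5)/(1/5) = 86; row 3: (29/5)/(4/5) = 29/4. Minimum is 29/4 at row 3 (q leaves); pivot element 4/5.
Divide row 3 by 4/5; eliminate column p from the other rows.
Row 1 update in column q: 0 − (-12/5)·(5/4) = 3.

3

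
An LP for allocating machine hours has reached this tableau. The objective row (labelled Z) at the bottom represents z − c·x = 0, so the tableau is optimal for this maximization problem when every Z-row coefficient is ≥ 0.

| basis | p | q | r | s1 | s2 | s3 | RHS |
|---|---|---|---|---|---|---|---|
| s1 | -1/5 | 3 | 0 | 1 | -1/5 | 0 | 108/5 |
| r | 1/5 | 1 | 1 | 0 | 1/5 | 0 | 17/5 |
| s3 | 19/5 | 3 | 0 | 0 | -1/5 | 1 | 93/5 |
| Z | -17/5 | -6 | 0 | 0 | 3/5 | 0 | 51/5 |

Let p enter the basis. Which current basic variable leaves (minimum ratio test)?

Column p entries and ratios — s1: -1/5 ≤ 0, skip; r: (17/5)/(1/5) = 17; s3: (93/5)/(19/5) = 93/19.
Smallest ratio is 93/19 in the row of s3, so s3 leaves.

s3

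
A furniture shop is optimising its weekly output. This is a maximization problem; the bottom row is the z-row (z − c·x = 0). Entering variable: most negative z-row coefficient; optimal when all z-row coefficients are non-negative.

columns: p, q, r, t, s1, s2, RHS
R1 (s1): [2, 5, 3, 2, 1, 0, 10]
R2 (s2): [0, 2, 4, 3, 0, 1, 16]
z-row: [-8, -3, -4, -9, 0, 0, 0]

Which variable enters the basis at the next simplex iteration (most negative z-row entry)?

t

Negative z-row entries: p: -8, q: -3, r: -4, t: -9.
The most negative is -9 in column t, so t enters.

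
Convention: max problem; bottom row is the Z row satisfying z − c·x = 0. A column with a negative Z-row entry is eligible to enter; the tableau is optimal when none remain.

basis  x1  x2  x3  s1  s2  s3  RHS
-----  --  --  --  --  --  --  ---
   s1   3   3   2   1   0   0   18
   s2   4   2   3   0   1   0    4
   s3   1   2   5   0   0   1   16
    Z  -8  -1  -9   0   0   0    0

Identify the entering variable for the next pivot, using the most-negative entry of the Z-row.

x3

Negative Z-row entries: x1: -8, x2: -1, x3: -9.
The most negative is -9 in column x3, so x3 enters.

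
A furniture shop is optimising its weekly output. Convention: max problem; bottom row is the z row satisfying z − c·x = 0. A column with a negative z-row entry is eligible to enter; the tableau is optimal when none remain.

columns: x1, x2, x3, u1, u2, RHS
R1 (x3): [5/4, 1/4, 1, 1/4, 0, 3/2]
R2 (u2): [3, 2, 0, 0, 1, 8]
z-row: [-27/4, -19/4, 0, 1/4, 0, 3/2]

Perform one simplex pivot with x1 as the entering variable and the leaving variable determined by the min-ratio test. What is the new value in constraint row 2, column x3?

Ratio test on column x1 — row 1: (3/2)/(5/4) = 6/5; row 2: 8/3 = 8/3. Minimum is 6/5 at row 1 (x3 leaves); pivot element 5/4.
Divide row 1 by 5/4; eliminate column x1 from the other rows.
Row 2 update in column x3: 0 − 3·(4/5) = -12/5.

-12/5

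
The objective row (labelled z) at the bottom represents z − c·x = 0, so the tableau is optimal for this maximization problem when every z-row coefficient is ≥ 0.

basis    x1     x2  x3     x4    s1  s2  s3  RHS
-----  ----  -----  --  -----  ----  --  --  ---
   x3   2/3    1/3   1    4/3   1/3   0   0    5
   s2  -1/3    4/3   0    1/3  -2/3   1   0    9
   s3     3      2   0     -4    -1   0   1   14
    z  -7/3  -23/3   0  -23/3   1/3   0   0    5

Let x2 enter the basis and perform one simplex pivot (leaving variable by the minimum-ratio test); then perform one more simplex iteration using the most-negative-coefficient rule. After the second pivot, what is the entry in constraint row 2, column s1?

Ratio test on column x2 — row 1: 5/(1/3) = 15; row 2: 9/(4/3) = 27/4; row 3: 14/2 = 7. Minimum is 27/4 at row 2 (s2 leaves); pivot element 4/3.
Divide row 2 by 4/3; eliminate column x2 from the other rows.
Second iteration: most negative z-row entry is -23/4 in column x4, so x4 enters.
Ratio test on column x4 — row 1: (11/4)/(5/4) = 11/5; row 2: (27/4)/(1/4) = 27; row 3: entry -9/2 ≤ 0. Minimum is 11/5 at row 1 (x3 leaves); pivot element 5/4.
Divide row 1 by 5/4; eliminate column x4 from the other rows.
After both pivots, the entry at constraint row 2, column s1 is -3/5.

-3/5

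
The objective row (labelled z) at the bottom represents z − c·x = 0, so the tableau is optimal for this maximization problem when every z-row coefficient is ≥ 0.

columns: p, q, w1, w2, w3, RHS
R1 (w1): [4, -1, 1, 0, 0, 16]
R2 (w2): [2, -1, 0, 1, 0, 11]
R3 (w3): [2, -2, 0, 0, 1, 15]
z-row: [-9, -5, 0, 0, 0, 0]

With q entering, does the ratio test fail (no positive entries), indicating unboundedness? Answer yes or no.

yes

Every constraint-row entry in column q is ≤ 0, so increasing q is unbounded.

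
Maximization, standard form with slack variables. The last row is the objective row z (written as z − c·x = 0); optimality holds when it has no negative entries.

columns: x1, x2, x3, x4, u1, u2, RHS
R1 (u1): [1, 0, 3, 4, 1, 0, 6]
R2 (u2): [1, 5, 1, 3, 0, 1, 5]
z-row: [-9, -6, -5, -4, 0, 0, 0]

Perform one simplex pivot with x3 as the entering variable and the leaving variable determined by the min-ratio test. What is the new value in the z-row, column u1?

5/3

Ratio test on column x3 — row 1: 6/3 = 2; row 2: 5/1 = 5. Minimum is 2 at row 1 (u1 leaves); pivot element 3.
Divide row 1 by 3; eliminate column x3 from the other rows.
z-row update in column u1: 0 − (-5)·(1/3) = 5/3.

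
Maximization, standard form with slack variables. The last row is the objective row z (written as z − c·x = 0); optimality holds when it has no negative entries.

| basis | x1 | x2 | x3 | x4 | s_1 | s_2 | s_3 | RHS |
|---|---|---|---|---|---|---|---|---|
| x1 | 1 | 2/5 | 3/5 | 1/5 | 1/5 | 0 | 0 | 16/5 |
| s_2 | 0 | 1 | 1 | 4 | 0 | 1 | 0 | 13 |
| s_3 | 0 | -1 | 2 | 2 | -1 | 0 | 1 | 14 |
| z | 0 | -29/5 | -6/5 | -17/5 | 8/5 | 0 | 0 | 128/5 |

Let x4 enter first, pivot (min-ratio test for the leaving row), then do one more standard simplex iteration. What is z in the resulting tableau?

509/7

Ratio test on column x4 — row 1: (16/5)/(1/5) = 16; row 2: 13/4 = 13/4; row 3: 14/2 = 7. Minimum is 13/4 at row 2 (s_2 leaves); pivot element 4.
Pivot on row 2; the z-row RHS becomes 128/5 − (-17/5)·(13/4) = 733/20.
Next entering variable (most negative z-row entry -99/20): x2.
Ratio test on column x2 — row 1: (51/20)/(7/20) = 51/7; row 2: (13/4)/(1/4) = 13; row 3: entry -3/2 ≤ 0. Minimum is 51/7 at row 1 (x1 leaves); pivot element 7/20.
After the second pivot the z-row RHS is 733/20 − (-99/20)·(51/7) = 509/7.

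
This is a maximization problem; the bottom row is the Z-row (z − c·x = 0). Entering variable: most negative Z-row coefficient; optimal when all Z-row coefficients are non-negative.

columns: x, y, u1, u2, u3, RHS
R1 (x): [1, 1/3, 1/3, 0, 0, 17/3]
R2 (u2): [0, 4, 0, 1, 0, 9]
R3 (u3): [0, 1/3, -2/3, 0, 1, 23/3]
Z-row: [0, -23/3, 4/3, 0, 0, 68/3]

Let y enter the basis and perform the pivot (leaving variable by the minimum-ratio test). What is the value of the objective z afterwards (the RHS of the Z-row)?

479/12

Ratio test on column y — row 1: (17/3)/(1/3) = 17; row 2: 9/4 = 9/4; row 3: (23/3)/(1/3) = 23. Minimum is 9/4 at row 2 (u2 leaves); pivot element 4.
Pivot on row 2; the Z-row RHS becomes 68/3 − (-23/3)·(9/4) = 479/12.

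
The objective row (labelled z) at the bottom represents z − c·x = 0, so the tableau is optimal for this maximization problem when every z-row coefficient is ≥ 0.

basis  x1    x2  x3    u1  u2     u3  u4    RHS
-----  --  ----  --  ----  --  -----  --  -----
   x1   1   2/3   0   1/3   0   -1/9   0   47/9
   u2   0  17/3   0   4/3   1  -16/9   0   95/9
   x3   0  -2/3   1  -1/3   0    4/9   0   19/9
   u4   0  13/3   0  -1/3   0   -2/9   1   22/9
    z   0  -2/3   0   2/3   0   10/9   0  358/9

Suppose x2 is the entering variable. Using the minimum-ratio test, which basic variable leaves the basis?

Column x2 entries and ratios — x1: (47/9)/(2/3) = 47/6; u2: (95/9)/(17/3) = 95/51; x3: -2/3 ≤ 0, skip; u4: (22/9)/(13/3) = 22/39.
Smallest ratio is 22/39 in the row of u4, so u4 leaves.

u4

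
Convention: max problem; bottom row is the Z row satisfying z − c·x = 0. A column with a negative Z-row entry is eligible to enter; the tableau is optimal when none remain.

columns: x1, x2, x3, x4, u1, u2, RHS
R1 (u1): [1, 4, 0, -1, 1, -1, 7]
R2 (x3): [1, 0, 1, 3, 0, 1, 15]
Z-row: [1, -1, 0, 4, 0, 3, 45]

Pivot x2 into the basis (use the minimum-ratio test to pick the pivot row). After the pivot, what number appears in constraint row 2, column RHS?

15

Ratio test on column x2 — row 1: 7/4 = 7/4; row 2: entry 0 ≤ 0. Minimum is 7/4 at row 1 (u1 leaves); pivot element 4.
Divide row 1 by 4; eliminate column x2 from the other rows.
Row 2 update in column RHS: 15 − 0·(7/4) = 15.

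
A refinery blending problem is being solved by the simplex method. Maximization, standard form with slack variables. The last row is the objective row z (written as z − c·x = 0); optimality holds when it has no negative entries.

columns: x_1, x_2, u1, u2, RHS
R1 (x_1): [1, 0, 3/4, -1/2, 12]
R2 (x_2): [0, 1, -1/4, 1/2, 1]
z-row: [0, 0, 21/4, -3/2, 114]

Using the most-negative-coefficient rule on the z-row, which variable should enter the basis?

Negative z-row entries: u2: -3/2.
The most negative is -3/2 in column u2, so u2 enters.

u2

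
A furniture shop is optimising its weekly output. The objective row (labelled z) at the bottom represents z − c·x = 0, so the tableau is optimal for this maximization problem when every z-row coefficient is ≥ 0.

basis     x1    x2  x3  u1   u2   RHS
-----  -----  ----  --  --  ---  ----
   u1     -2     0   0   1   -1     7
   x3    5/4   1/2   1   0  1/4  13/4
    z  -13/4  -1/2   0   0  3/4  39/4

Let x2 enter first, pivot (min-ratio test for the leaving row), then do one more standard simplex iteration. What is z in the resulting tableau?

91/5

Ratio test on column x2 — row 1: entry 0 ≤ 0; row 2: (13/4)/(1/2) = 13/2. Minimum is 13/2 at row 2 (x3 leaves); pivot element 1/2.
Pivot on row 2; the z-row RHS becomes 39/4 − (-1/2)·(13/2) = 13.
Next entering variable (most negative z-row entry -2): x1.
Ratio test on column x1 — row 1: entry -2 ≤ 0; row 2: (13/2)/(5/2) = 13/5. Minimum is 13/5 at row 2 (x2 leaves); pivot element 5/2.
After the second pivot the z-row RHS is 13 − (-2)·(13/5) = 91/5.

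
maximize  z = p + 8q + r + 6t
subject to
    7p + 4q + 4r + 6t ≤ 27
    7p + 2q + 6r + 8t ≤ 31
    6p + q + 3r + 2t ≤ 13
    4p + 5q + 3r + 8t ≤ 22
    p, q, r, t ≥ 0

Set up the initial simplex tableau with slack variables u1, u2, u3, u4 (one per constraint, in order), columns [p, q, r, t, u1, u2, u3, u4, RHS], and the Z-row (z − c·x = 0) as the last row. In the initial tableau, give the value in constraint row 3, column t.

2

Constraint 3 has coefficient 2 on t.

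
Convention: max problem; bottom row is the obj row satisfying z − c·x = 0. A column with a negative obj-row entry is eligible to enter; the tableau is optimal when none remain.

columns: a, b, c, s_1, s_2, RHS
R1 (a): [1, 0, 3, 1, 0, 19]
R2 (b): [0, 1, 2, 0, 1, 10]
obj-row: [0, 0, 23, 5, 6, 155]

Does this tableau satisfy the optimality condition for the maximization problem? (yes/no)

Every obj-row coefficient is ≥ 0, so the tableau is optimal.

yes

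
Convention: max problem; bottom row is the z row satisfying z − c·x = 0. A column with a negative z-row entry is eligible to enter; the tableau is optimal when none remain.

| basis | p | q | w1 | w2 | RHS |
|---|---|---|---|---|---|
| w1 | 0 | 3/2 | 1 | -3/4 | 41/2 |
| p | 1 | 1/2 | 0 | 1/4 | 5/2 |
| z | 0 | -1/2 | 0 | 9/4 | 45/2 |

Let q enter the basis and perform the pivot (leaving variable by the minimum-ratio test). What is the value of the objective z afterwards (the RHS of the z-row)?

25

Ratio test on column q — row 1: (41/2)/(3/2) = 41/3; row 2: (5/2)/(1/2) = 5. Minimum is 5 at row 2 (p leaves); pivot element 1/2.
Pivot on row 2; the z-row RHS becomes 45/2 − (-1/2)·5 = 25.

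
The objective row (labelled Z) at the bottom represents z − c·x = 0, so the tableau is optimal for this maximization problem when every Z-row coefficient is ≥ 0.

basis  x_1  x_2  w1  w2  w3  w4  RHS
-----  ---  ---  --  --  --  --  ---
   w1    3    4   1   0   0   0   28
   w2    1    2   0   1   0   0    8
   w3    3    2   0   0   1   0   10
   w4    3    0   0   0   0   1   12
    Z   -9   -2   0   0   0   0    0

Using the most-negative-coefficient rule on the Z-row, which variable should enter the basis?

x_1

Negative Z-row entries: x_1: -9, x_2: -2.
The most negative is -9 in column x_1, so x_1 enters.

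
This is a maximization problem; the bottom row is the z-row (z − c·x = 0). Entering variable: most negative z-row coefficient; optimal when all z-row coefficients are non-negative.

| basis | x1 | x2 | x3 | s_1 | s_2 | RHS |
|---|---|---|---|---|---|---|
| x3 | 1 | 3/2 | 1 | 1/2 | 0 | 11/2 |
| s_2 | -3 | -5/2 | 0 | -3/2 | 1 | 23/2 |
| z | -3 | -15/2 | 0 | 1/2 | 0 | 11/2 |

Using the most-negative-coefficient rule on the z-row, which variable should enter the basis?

x2

Negative z-row entries: x1: -3, x2: -15/2.
The most negative is -15/2 in column x2, so x2 enters.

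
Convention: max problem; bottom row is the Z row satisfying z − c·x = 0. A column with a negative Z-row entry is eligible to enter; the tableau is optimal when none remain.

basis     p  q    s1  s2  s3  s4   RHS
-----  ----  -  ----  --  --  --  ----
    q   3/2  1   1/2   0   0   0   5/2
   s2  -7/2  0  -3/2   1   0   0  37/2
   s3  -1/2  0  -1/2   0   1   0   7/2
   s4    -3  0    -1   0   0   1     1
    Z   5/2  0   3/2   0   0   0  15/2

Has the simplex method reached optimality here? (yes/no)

Every Z-row coefficient is ≥ 0, so the tableau is optimal.

yes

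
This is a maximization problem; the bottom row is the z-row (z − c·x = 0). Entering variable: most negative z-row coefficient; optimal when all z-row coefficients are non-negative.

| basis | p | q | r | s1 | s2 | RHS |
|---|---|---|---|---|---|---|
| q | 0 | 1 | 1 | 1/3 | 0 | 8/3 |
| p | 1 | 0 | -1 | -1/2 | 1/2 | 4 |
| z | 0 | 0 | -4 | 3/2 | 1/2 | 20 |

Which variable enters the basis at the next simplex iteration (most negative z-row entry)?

Negative z-row entries: r: -4.
The most negative is -4 in column r, so r enters.

r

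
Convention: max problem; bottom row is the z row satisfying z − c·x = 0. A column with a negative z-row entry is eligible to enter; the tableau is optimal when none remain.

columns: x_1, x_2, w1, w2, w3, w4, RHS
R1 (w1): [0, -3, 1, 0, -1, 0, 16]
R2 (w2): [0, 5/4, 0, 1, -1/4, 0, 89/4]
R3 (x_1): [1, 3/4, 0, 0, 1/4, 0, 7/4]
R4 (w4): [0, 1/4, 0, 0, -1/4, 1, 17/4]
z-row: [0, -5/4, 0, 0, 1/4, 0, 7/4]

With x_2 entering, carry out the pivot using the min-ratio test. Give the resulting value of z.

14/3

Ratio test on column x_2 — row 1: entry -3 ≤ 0; row 2: (89/4)/(5/4) = 89/5; row 3: (7/4)/(3/4) = 7/3; row 4: (17/4)/(1/4) = 17. Minimum is 7/3 at row 3 (x_1 leaves); pivot element 3/4.
Pivot on row 3; the z-row RHS becomes 7/4 − (-5/4)·(7/3) = 14/3.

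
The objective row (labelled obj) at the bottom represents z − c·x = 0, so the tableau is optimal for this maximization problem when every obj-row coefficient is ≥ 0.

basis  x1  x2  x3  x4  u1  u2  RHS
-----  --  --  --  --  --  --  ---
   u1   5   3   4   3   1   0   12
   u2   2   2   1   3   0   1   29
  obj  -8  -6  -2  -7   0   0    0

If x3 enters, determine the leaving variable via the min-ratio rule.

Column x3 entries and ratios — u1: 12/4 = 3; u2: 29/1 = 29.
Smallest ratio is 3 in the row of u1, so u1 leaves.

u1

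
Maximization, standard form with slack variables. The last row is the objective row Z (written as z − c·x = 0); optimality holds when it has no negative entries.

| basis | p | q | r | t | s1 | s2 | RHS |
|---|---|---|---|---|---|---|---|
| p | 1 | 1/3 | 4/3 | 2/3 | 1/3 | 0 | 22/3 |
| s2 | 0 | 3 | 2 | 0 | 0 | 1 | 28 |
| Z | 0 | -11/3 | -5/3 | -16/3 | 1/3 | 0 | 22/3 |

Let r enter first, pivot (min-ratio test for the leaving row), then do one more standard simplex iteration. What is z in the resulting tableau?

66

Ratio test on column r — row 1: (22/3)/(4/3) = 11/2; row 2: 28/2 = 14. Minimum is 11/2 at row 1 (p leaves); pivot element 4/3.
Pivot on row 1; the Z-row RHS becomes 22/3 − (-5/3)·(11/2) = 33/2.
Next entering variable (most negative Z-row entry -9/2): t.
Ratio test on column t — row 1: (11/2)/(1/2) = 11; row 2: entry -1 ≤ 0. Minimum is 11 at row 1 (r leaves); pivot element 1/2.
After the second pivot the Z-row RHS is 33/2 − (-9/2)·11 = 66.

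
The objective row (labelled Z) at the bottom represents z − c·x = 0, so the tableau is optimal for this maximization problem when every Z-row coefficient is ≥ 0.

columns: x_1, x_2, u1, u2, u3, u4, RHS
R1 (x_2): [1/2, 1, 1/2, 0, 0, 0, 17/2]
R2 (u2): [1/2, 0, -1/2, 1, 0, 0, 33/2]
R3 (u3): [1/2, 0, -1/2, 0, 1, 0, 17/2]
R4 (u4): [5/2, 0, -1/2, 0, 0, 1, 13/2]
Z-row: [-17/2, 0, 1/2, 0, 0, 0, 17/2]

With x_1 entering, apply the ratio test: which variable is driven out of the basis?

Column x_1 entries and ratios — x_2: (17/2)/(1/2) = 17; u2: (33/2)/(1/2) = 33; u3: (17/2)/(1/2) = 17; u4: (13/2)/(5/2) = 13/5.
Smallest ratio is 13/5 in the row of u4, so u4 leaves.

u4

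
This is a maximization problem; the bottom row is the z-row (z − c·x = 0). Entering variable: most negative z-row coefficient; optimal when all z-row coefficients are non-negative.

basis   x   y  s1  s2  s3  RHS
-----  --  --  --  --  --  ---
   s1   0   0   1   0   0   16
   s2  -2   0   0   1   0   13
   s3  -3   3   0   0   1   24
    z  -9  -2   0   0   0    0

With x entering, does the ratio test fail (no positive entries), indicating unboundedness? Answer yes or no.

yes

Every constraint-row entry in column x is ≤ 0, so increasing x is unbounded.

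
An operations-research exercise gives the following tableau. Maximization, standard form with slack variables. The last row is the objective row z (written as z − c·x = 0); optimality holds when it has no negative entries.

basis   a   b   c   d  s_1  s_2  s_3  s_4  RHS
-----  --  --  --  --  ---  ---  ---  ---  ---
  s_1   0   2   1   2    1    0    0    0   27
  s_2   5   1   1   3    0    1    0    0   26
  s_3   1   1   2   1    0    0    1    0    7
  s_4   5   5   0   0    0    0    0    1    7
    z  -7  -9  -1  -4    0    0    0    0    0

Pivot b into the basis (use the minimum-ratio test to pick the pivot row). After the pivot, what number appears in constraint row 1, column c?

Ratio test on column b — row 1: 27/2 = 27/2; row 2: 26/1 = 26; row 3: 7/1 = 7; row 4: 7/5 = 7/5. Minimum is 7/5 at row 4 (s_4 leaves); pivot element 5.
Divide row 4 by 5; eliminate column b from the other rows.
Row 1 update in column c: 1 − 2·0 = 1.

1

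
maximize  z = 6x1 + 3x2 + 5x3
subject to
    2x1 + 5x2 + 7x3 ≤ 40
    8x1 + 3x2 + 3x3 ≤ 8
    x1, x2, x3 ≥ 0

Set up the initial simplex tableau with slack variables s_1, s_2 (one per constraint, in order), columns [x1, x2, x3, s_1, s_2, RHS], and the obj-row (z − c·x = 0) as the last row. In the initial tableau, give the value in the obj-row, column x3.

The obj-row carries the negated objective coefficients: the x3 entry is -5.

-5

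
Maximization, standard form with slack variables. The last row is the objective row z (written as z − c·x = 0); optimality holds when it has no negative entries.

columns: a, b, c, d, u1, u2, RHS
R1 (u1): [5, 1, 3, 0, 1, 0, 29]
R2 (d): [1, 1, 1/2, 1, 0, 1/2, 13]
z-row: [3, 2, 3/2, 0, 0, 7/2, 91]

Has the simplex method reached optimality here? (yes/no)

Every z-row coefficient is ≥ 0, so the tableau is optimal.

yes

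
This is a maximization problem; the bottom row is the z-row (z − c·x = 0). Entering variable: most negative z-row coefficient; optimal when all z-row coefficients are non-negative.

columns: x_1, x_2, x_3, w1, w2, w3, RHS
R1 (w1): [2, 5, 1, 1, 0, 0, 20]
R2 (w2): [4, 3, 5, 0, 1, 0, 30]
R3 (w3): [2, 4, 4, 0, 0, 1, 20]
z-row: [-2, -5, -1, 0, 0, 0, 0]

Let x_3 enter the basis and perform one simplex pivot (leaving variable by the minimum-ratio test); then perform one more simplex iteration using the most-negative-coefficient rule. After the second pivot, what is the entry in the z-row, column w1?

Ratio test on column x_3 — row 1: 20/1 = 20; row 2: 30/5 = 6; row 3: 20/4 = 5. Minimum is 5 at row 3 (w3 leaves); pivot element 4.
Divide row 3 by 4; eliminate column x_3 from the other rows.
Second iteration: most negative z-row entry is -4 in column x_2, so x_2 enters.
Ratio test on column x_2 — row 1: 15/4 = 15/4; row 2: entry -2 ≤ 0; row 3: 5/1 = 5. Minimum is 15/4 at row 1 (w1 leaves); pivot element 4.
Divide row 1 by 4; eliminate column x_2 from the other rows.
After both pivots, the entry at the z-row, column w1 is 1.

1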